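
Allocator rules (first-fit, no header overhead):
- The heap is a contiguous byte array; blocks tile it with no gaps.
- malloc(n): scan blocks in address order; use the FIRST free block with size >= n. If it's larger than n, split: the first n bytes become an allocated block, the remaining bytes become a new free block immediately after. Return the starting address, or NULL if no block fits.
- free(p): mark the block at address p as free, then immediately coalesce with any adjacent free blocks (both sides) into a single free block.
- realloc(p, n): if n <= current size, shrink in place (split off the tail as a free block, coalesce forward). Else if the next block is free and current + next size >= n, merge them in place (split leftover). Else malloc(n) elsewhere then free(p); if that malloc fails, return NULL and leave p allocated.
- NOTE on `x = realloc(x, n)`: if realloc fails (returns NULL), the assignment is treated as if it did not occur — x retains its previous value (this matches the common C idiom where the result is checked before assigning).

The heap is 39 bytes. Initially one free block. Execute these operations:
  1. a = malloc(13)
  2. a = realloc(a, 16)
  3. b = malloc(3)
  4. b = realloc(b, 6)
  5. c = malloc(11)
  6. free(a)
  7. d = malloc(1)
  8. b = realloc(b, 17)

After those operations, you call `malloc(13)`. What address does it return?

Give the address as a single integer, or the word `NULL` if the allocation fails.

Answer: 1

Derivation:
Op 1: a = malloc(13) -> a = 0; heap: [0-12 ALLOC][13-38 FREE]
Op 2: a = realloc(a, 16) -> a = 0; heap: [0-15 ALLOC][16-38 FREE]
Op 3: b = malloc(3) -> b = 16; heap: [0-15 ALLOC][16-18 ALLOC][19-38 FREE]
Op 4: b = realloc(b, 6) -> b = 16; heap: [0-15 ALLOC][16-21 ALLOC][22-38 FREE]
Op 5: c = malloc(11) -> c = 22; heap: [0-15 ALLOC][16-21 ALLOC][22-32 ALLOC][33-38 FREE]
Op 6: free(a) -> (freed a); heap: [0-15 FREE][16-21 ALLOC][22-32 ALLOC][33-38 FREE]
Op 7: d = malloc(1) -> d = 0; heap: [0-0 ALLOC][1-15 FREE][16-21 ALLOC][22-32 ALLOC][33-38 FREE]
Op 8: b = realloc(b, 17) -> NULL (b unchanged); heap: [0-0 ALLOC][1-15 FREE][16-21 ALLOC][22-32 ALLOC][33-38 FREE]
malloc(13): first-fit scan over [0-0 ALLOC][1-15 FREE][16-21 ALLOC][22-32 ALLOC][33-38 FREE] -> 1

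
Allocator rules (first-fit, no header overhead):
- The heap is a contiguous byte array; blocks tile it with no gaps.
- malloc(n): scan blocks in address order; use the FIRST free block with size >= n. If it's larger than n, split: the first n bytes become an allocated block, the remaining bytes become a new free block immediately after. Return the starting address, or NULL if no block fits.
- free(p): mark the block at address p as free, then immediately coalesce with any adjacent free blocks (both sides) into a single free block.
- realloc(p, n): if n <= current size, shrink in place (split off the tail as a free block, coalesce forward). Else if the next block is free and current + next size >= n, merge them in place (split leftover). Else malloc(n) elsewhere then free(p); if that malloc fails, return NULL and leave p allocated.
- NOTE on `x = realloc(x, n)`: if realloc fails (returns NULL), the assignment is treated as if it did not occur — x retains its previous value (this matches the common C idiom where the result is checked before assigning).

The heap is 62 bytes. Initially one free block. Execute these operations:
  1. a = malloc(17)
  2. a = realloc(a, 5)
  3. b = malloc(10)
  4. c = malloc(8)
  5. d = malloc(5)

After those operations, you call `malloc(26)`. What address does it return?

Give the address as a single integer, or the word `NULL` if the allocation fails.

Answer: 28

Derivation:
Op 1: a = malloc(17) -> a = 0; heap: [0-16 ALLOC][17-61 FREE]
Op 2: a = realloc(a, 5) -> a = 0; heap: [0-4 ALLOC][5-61 FREE]
Op 3: b = malloc(10) -> b = 5; heap: [0-4 ALLOC][5-14 ALLOC][15-61 FREE]
Op 4: c = malloc(8) -> c = 15; heap: [0-4 ALLOC][5-14 ALLOC][15-22 ALLOC][23-61 FREE]
Op 5: d = malloc(5) -> d = 23; heap: [0-4 ALLOC][5-14 ALLOC][15-22 ALLOC][23-27 ALLOC][28-61 FREE]
malloc(26): first-fit scan over [0-4 ALLOC][5-14 ALLOC][15-22 ALLOC][23-27 ALLOC][28-61 FREE] -> 28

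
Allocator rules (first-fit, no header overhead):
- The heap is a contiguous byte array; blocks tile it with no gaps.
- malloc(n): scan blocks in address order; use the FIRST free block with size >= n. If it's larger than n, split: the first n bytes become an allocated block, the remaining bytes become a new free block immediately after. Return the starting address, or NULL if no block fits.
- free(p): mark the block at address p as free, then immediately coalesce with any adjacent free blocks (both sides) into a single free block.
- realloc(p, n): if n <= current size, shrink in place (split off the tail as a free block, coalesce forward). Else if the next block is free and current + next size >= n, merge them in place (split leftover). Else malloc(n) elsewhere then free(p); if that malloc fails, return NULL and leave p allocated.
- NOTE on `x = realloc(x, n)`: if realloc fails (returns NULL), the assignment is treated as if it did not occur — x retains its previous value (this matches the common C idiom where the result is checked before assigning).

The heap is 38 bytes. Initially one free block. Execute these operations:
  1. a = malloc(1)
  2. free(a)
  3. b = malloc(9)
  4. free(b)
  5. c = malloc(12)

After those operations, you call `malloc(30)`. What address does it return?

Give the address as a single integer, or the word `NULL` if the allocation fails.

Op 1: a = malloc(1) -> a = 0; heap: [0-0 ALLOC][1-37 FREE]
Op 2: free(a) -> (freed a); heap: [0-37 FREE]
Op 3: b = malloc(9) -> b = 0; heap: [0-8 ALLOC][9-37 FREE]
Op 4: free(b) -> (freed b); heap: [0-37 FREE]
Op 5: c = malloc(12) -> c = 0; heap: [0-11 ALLOC][12-37 FREE]
malloc(30): first-fit scan over [0-11 ALLOC][12-37 FREE] -> NULL

Answer: NULL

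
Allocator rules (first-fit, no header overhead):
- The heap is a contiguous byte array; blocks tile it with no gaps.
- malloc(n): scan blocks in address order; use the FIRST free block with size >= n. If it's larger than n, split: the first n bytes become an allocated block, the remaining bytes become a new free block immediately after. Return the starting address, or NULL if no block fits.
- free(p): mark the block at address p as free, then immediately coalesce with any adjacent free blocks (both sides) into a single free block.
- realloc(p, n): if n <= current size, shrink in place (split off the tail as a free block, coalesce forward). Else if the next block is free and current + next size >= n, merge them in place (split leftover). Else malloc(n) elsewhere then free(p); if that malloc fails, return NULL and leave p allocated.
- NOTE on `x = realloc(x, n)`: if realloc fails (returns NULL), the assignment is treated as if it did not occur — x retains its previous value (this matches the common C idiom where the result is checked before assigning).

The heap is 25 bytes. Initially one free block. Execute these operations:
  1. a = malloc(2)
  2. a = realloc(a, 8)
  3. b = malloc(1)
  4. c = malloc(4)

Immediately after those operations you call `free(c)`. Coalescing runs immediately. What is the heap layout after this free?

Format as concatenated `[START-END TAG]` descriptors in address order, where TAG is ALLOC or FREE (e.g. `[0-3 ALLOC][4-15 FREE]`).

Op 1: a = malloc(2) -> a = 0; heap: [0-1 ALLOC][2-24 FREE]
Op 2: a = realloc(a, 8) -> a = 0; heap: [0-7 ALLOC][8-24 FREE]
Op 3: b = malloc(1) -> b = 8; heap: [0-7 ALLOC][8-8 ALLOC][9-24 FREE]
Op 4: c = malloc(4) -> c = 9; heap: [0-7 ALLOC][8-8 ALLOC][9-12 ALLOC][13-24 FREE]
free(c): c = 9 -> block [9-12 ALLOC]; mark free, coalesce with adjacent free neighbors -> [0-7 ALLOC][8-8 ALLOC][9-24 FREE]

Answer: [0-7 ALLOC][8-8 ALLOC][9-24 FREE]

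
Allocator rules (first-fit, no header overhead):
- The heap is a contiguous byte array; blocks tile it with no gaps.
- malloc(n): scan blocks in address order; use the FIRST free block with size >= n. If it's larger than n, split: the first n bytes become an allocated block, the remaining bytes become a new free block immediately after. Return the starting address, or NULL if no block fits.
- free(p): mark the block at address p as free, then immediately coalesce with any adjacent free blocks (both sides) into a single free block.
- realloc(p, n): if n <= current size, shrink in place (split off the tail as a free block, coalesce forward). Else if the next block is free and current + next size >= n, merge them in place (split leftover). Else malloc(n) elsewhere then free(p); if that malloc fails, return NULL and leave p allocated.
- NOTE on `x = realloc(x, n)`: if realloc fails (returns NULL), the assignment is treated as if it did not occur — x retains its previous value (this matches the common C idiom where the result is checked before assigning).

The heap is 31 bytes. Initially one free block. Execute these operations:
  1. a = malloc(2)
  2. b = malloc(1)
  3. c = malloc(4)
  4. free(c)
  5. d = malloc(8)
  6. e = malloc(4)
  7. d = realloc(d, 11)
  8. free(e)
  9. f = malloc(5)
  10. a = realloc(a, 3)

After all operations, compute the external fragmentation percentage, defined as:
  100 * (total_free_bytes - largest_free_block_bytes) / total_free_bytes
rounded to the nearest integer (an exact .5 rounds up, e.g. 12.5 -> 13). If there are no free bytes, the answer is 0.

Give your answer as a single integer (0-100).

Op 1: a = malloc(2) -> a = 0; heap: [0-1 ALLOC][2-30 FREE]
Op 2: b = malloc(1) -> b = 2; heap: [0-1 ALLOC][2-2 ALLOC][3-30 FREE]
Op 3: c = malloc(4) -> c = 3; heap: [0-1 ALLOC][2-2 ALLOC][3-6 ALLOC][7-30 FREE]
Op 4: free(c) -> (freed c); heap: [0-1 ALLOC][2-2 ALLOC][3-30 FREE]
Op 5: d = malloc(8) -> d = 3; heap: [0-1 ALLOC][2-2 ALLOC][3-10 ALLOC][11-30 FREE]
Op 6: e = malloc(4) -> e = 11; heap: [0-1 ALLOC][2-2 ALLOC][3-10 ALLOC][11-14 ALLOC][15-30 FREE]
Op 7: d = realloc(d, 11) -> d = 15; heap: [0-1 ALLOC][2-2 ALLOC][3-10 FREE][11-14 ALLOC][15-25 ALLOC][26-30 FREE]
Op 8: free(e) -> (freed e); heap: [0-1 ALLOC][2-2 ALLOC][3-14 FREE][15-25 ALLOC][26-30 FREE]
Op 9: f = malloc(5) -> f = 3; heap: [0-1 ALLOC][2-2 ALLOC][3-7 ALLOC][8-14 FREE][15-25 ALLOC][26-30 FREE]
Op 10: a = realloc(a, 3) -> a = 8; heap: [0-1 FREE][2-2 ALLOC][3-7 ALLOC][8-10 ALLOC][11-14 FREE][15-25 ALLOC][26-30 FREE]
Free blocks: [2 4 5] total_free=11 largest=5 -> 100*(11-5)/11 = 600/11 ≈ 54.545 -> rounds to 55

Answer: 55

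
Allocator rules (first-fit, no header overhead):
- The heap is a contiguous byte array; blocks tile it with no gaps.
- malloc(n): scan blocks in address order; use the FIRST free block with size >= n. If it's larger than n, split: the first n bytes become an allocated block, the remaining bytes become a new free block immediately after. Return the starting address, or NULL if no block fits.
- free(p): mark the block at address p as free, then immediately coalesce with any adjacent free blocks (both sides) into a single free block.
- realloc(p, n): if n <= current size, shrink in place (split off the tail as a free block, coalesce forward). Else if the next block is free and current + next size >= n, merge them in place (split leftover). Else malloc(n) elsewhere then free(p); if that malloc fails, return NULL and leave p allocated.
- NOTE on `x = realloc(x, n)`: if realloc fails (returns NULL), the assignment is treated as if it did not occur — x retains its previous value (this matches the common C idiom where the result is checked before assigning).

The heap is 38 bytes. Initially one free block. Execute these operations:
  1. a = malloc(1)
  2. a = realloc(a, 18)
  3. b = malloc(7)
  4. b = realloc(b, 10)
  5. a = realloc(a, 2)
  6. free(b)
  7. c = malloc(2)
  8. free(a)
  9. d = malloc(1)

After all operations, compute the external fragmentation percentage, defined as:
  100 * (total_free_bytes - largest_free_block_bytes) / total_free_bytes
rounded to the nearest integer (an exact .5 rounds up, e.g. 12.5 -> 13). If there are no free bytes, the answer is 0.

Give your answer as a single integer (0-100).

Answer: 3

Derivation:
Op 1: a = malloc(1) -> a = 0; heap: [0-0 ALLOC][1-37 FREE]
Op 2: a = realloc(a, 18) -> a = 0; heap: [0-17 ALLOC][18-37 FREE]
Op 3: b = malloc(7) -> b = 18; heap: [0-17 ALLOC][18-24 ALLOC][25-37 FREE]
Op 4: b = realloc(b, 10) -> b = 18; heap: [0-17 ALLOC][18-27 ALLOC][28-37 FREE]
Op 5: a = realloc(a, 2) -> a = 0; heap: [0-1 ALLOC][2-17 FREE][18-27 ALLOC][28-37 FREE]
Op 6: free(b) -> (freed b); heap: [0-1 ALLOC][2-37 FREE]
Op 7: c = malloc(2) -> c = 2; heap: [0-1 ALLOC][2-3 ALLOC][4-37 FREE]
Op 8: free(a) -> (freed a); heap: [0-1 FREE][2-3 ALLOC][4-37 FREE]
Op 9: d = malloc(1) -> d = 0; heap: [0-0 ALLOC][1-1 FREE][2-3 ALLOC][4-37 FREE]
Free blocks: [1 34] total_free=35 largest=34 -> 100*(35-34)/35 = 100/35 ≈ 2.857 -> rounds to 3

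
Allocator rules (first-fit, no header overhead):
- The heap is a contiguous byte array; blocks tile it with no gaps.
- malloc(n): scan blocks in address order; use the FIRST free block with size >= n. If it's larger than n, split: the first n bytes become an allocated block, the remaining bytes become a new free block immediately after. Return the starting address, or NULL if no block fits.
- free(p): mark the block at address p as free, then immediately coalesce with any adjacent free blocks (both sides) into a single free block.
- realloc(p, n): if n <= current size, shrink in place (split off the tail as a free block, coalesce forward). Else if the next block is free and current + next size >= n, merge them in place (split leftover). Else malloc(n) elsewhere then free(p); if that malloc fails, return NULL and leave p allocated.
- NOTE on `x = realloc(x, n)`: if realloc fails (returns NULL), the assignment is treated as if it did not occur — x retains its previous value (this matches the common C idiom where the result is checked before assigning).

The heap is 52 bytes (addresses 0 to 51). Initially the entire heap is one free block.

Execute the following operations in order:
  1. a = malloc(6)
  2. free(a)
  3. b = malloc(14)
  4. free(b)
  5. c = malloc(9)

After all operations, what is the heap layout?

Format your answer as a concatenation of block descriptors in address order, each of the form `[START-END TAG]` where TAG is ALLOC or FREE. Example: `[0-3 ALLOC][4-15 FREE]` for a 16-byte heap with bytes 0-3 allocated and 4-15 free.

Op 1: a = malloc(6) -> a = 0; heap: [0-5 ALLOC][6-51 FREE]
Op 2: free(a) -> (freed a); heap: [0-51 FREE]
Op 3: b = malloc(14) -> b = 0; heap: [0-13 ALLOC][14-51 FREE]
Op 4: free(b) -> (freed b); heap: [0-51 FREE]
Op 5: c = malloc(9) -> c = 0; heap: [0-8 ALLOC][9-51 FREE]

Answer: [0-8 ALLOC][9-51 FREE]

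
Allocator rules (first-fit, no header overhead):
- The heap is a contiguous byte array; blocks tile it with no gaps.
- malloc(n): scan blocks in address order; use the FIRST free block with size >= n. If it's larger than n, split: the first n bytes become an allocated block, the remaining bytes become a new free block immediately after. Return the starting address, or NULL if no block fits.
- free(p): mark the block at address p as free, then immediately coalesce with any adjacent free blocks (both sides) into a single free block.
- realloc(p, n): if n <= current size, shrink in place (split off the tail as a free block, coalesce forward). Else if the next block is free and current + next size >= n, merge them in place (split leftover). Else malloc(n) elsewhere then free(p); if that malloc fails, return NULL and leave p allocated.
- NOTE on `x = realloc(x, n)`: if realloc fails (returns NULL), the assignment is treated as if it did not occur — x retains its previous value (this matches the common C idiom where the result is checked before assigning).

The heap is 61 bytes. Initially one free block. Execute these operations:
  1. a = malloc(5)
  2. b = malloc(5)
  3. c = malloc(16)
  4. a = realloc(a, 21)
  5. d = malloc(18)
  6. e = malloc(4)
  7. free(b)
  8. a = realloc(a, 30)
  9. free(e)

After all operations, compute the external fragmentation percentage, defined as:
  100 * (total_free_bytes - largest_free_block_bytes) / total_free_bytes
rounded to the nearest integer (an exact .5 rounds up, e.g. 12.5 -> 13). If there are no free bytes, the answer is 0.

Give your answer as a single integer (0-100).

Answer: 33

Derivation:
Op 1: a = malloc(5) -> a = 0; heap: [0-4 ALLOC][5-60 FREE]
Op 2: b = malloc(5) -> b = 5; heap: [0-4 ALLOC][5-9 ALLOC][10-60 FREE]
Op 3: c = malloc(16) -> c = 10; heap: [0-4 ALLOC][5-9 ALLOC][10-25 ALLOC][26-60 FREE]
Op 4: a = realloc(a, 21) -> a = 26; heap: [0-4 FREE][5-9 ALLOC][10-25 ALLOC][26-46 ALLOC][47-60 FREE]
Op 5: d = malloc(18) -> d = NULL; heap: [0-4 FREE][5-9 ALLOC][10-25 ALLOC][26-46 ALLOC][47-60 FREE]
Op 6: e = malloc(4) -> e = 0; heap: [0-3 ALLOC][4-4 FREE][5-9 ALLOC][10-25 ALLOC][26-46 ALLOC][47-60 FREE]
Op 7: free(b) -> (freed b); heap: [0-3 ALLOC][4-9 FREE][10-25 ALLOC][26-46 ALLOC][47-60 FREE]
Op 8: a = realloc(a, 30) -> a = 26; heap: [0-3 ALLOC][4-9 FREE][10-25 ALLOC][26-55 ALLOC][56-60 FREE]
Op 9: free(e) -> (freed e); heap: [0-9 FREE][10-25 ALLOC][26-55 ALLOC][56-60 FREE]
Free blocks: [10 5] total_free=15 largest=10 -> 100*(15-10)/15 = 500/15 ≈ 33.333 -> rounds to 33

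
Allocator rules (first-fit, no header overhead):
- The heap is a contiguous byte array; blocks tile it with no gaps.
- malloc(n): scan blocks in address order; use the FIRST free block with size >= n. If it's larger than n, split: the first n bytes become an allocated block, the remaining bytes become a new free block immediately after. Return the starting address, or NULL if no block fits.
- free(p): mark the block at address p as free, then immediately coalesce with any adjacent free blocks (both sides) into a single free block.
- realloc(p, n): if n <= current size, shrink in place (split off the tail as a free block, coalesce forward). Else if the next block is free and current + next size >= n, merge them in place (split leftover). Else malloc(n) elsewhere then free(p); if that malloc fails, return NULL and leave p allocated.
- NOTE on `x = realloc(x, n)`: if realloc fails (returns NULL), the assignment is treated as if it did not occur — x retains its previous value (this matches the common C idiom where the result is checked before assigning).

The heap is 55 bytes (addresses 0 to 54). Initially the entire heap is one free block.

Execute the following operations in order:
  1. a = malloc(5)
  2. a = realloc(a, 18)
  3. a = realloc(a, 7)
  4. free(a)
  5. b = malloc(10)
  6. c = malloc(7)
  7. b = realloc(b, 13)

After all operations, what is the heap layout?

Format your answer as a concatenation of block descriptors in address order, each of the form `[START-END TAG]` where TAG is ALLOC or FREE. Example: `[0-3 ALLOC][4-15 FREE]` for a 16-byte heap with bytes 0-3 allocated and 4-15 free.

Answer: [0-9 FREE][10-16 ALLOC][17-29 ALLOC][30-54 FREE]

Derivation:
Op 1: a = malloc(5) -> a = 0; heap: [0-4 ALLOC][5-54 FREE]
Op 2: a = realloc(a, 18) -> a = 0; heap: [0-17 ALLOC][18-54 FREE]
Op 3: a = realloc(a, 7) -> a = 0; heap: [0-6 ALLOC][7-54 FREE]
Op 4: free(a) -> (freed a); heap: [0-54 FREE]
Op 5: b = malloc(10) -> b = 0; heap: [0-9 ALLOC][10-54 FREE]
Op 6: c = malloc(7) -> c = 10; heap: [0-9 ALLOC][10-16 ALLOC][17-54 FREE]
Op 7: b = realloc(b, 13) -> b = 17; heap: [0-9 FREE][10-16 ALLOC][17-29 ALLOC][30-54 FREE]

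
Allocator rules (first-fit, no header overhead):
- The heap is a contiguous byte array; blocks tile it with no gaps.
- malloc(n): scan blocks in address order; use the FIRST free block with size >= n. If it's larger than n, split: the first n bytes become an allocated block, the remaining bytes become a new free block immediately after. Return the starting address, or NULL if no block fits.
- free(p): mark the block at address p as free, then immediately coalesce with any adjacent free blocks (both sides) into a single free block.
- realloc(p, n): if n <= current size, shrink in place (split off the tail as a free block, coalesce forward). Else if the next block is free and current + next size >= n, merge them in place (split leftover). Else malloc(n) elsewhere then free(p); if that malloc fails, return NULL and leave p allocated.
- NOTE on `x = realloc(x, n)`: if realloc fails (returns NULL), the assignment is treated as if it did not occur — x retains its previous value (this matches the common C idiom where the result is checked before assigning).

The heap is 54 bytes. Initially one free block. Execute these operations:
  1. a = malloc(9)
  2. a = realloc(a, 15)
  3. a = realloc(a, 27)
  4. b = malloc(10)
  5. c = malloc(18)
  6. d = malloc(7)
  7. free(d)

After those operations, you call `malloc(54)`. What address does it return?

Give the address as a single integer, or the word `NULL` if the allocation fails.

Op 1: a = malloc(9) -> a = 0; heap: [0-8 ALLOC][9-53 FREE]
Op 2: a = realloc(a, 15) -> a = 0; heap: [0-14 ALLOC][15-53 FREE]
Op 3: a = realloc(a, 27) -> a = 0; heap: [0-26 ALLOC][27-53 FREE]
Op 4: b = malloc(10) -> b = 27; heap: [0-26 ALLOC][27-36 ALLOC][37-53 FREE]
Op 5: c = malloc(18) -> c = NULL; heap: [0-26 ALLOC][27-36 ALLOC][37-53 FREE]
Op 6: d = malloc(7) -> d = 37; heap: [0-26 ALLOC][27-36 ALLOC][37-43 ALLOC][44-53 FREE]
Op 7: free(d) -> (freed d); heap: [0-26 ALLOC][27-36 ALLOC][37-53 FREE]
malloc(54): first-fit scan over [0-26 ALLOC][27-36 ALLOC][37-53 FREE] -> NULL

Answer: NULL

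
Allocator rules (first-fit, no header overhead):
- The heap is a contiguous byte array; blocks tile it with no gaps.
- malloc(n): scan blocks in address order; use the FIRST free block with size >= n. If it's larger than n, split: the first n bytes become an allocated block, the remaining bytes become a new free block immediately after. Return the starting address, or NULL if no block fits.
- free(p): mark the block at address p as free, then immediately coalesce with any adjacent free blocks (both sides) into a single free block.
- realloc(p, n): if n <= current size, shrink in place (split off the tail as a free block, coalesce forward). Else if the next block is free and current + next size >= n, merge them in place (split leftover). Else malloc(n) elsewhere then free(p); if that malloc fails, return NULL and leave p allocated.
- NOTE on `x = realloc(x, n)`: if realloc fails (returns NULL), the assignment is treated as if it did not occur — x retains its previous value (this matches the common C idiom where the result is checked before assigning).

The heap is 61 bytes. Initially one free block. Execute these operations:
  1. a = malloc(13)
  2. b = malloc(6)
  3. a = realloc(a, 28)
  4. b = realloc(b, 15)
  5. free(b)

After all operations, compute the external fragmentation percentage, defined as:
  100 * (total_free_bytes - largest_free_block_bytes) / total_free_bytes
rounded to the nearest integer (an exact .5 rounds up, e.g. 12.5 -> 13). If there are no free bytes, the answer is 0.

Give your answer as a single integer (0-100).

Op 1: a = malloc(13) -> a = 0; heap: [0-12 ALLOC][13-60 FREE]
Op 2: b = malloc(6) -> b = 13; heap: [0-12 ALLOC][13-18 ALLOC][19-60 FREE]
Op 3: a = realloc(a, 28) -> a = 19; heap: [0-12 FREE][13-18 ALLOC][19-46 ALLOC][47-60 FREE]
Op 4: b = realloc(b, 15) -> NULL (b unchanged); heap: [0-12 FREE][13-18 ALLOC][19-46 ALLOC][47-60 FREE]
Op 5: free(b) -> (freed b); heap: [0-18 FREE][19-46 ALLOC][47-60 FREE]
Free blocks: [19 14] total_free=33 largest=19 -> 100*(33-19)/33 = 1400/33 ≈ 42.424 -> rounds to 42

Answer: 42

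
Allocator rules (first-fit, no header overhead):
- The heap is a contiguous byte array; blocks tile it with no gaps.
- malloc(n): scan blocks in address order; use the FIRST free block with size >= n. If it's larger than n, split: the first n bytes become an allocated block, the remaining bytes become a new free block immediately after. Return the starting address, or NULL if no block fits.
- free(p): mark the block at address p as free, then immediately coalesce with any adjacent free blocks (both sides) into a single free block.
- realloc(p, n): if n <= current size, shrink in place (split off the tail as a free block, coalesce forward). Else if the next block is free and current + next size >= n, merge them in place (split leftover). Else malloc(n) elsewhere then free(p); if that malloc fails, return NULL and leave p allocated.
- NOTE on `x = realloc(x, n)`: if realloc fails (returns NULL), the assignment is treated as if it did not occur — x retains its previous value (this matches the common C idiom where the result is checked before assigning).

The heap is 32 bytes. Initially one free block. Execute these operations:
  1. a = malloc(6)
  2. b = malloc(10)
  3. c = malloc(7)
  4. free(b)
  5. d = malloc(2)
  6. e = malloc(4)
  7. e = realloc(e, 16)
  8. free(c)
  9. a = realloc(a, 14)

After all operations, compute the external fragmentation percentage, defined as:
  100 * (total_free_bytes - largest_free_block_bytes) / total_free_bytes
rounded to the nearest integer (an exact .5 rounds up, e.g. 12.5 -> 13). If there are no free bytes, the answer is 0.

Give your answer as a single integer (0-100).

Answer: 50

Derivation:
Op 1: a = malloc(6) -> a = 0; heap: [0-5 ALLOC][6-31 FREE]
Op 2: b = malloc(10) -> b = 6; heap: [0-5 ALLOC][6-15 ALLOC][16-31 FREE]
Op 3: c = malloc(7) -> c = 16; heap: [0-5 ALLOC][6-15 ALLOC][16-22 ALLOC][23-31 FREE]
Op 4: free(b) -> (freed b); heap: [0-5 ALLOC][6-15 FREE][16-22 ALLOC][23-31 FREE]
Op 5: d = malloc(2) -> d = 6; heap: [0-5 ALLOC][6-7 ALLOC][8-15 FREE][16-22 ALLOC][23-31 FREE]
Op 6: e = malloc(4) -> e = 8; heap: [0-5 ALLOC][6-7 ALLOC][8-11 ALLOC][12-15 FREE][16-22 ALLOC][23-31 FREE]
Op 7: e = realloc(e, 16) -> NULL (e unchanged); heap: [0-5 ALLOC][6-7 ALLOC][8-11 ALLOC][12-15 FREE][16-22 ALLOC][23-31 FREE]
Op 8: free(c) -> (freed c); heap: [0-5 ALLOC][6-7 ALLOC][8-11 ALLOC][12-31 FREE]
Op 9: a = realloc(a, 14) -> a = 12; heap: [0-5 FREE][6-7 ALLOC][8-11 ALLOC][12-25 ALLOC][26-31 FREE]
Free blocks: [6 6] total_free=12 largest=6 -> 100*(12-6)/12 = 600/12 = 50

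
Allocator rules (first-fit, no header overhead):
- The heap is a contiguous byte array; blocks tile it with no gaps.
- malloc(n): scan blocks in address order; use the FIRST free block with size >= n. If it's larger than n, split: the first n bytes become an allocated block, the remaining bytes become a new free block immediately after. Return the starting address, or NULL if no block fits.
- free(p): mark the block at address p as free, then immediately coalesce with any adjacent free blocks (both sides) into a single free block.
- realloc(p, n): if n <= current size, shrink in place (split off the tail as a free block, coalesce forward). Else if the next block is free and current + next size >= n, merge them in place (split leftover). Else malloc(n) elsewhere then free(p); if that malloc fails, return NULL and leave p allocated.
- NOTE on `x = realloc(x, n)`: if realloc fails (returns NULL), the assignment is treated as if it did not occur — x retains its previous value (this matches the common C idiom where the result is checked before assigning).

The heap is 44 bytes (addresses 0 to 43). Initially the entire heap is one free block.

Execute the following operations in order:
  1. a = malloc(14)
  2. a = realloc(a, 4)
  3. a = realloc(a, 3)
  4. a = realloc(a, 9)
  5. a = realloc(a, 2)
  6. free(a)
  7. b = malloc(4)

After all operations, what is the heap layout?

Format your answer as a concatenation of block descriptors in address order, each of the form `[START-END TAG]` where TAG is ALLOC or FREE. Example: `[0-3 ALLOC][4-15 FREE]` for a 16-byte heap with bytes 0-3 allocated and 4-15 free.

Answer: [0-3 ALLOC][4-43 FREE]

Derivation:
Op 1: a = malloc(14) -> a = 0; heap: [0-13 ALLOC][14-43 FREE]
Op 2: a = realloc(a, 4) -> a = 0; heap: [0-3 ALLOC][4-43 FREE]
Op 3: a = realloc(a, 3) -> a = 0; heap: [0-2 ALLOC][3-43 FREE]
Op 4: a = realloc(a, 9) -> a = 0; heap: [0-8 ALLOC][9-43 FREE]
Op 5: a = realloc(a, 2) -> a = 0; heap: [0-1 ALLOC][2-43 FREE]
Op 6: free(a) -> (freed a); heap: [0-43 FREE]
Op 7: b = malloc(4) -> b = 0; heap: [0-3 ALLOC][4-43 FREE]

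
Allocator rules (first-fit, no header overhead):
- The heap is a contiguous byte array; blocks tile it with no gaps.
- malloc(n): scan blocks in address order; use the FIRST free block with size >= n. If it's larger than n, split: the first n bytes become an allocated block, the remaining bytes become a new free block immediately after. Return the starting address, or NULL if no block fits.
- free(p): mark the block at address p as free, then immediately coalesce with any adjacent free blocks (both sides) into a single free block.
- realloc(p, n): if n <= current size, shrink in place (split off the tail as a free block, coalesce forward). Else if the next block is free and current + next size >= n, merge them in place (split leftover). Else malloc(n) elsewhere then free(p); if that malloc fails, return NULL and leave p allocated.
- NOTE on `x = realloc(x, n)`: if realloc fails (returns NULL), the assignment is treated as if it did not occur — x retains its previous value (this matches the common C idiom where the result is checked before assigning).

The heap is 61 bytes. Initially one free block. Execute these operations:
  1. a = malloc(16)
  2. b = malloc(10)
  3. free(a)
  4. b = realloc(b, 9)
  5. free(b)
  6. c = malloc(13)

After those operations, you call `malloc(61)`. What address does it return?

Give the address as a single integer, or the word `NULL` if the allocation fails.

Op 1: a = malloc(16) -> a = 0; heap: [0-15 ALLOC][16-60 FREE]
Op 2: b = malloc(10) -> b = 16; heap: [0-15 ALLOC][16-25 ALLOC][26-60 FREE]
Op 3: free(a) -> (freed a); heap: [0-15 FREE][16-25 ALLOC][26-60 FREE]
Op 4: b = realloc(b, 9) -> b = 16; heap: [0-15 FREE][16-24 ALLOC][25-60 FREE]
Op 5: free(b) -> (freed b); heap: [0-60 FREE]
Op 6: c = malloc(13) -> c = 0; heap: [0-12 ALLOC][13-60 FREE]
malloc(61): first-fit scan over [0-12 ALLOC][13-60 FREE] -> NULL

Answer: NULL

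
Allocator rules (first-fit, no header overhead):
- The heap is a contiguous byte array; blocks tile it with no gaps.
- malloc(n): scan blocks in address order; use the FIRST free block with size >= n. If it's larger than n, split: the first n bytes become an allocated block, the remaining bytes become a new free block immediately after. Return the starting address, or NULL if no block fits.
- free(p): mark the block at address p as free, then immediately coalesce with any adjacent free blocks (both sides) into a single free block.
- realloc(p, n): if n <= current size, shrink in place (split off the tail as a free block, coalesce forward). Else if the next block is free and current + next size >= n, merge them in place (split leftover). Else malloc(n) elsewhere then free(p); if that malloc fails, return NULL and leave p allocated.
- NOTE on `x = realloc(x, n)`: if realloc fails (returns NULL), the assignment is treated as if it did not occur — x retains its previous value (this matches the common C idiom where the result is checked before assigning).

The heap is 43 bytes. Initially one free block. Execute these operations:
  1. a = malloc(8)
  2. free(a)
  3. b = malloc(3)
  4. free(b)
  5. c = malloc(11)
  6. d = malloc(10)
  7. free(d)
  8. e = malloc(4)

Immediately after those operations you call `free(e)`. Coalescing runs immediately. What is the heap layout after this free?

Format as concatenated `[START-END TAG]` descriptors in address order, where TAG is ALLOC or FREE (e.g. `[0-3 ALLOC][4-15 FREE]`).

Op 1: a = malloc(8) -> a = 0; heap: [0-7 ALLOC][8-42 FREE]
Op 2: free(a) -> (freed a); heap: [0-42 FREE]
Op 3: b = malloc(3) -> b = 0; heap: [0-2 ALLOC][3-42 FREE]
Op 4: free(b) -> (freed b); heap: [0-42 FREE]
Op 5: c = malloc(11) -> c = 0; heap: [0-10 ALLOC][11-42 FREE]
Op 6: d = malloc(10) -> d = 11; heap: [0-10 ALLOC][11-20 ALLOC][21-42 FREE]
Op 7: free(d) -> (freed d); heap: [0-10 ALLOC][11-42 FREE]
Op 8: e = malloc(4) -> e = 11; heap: [0-10 ALLOC][11-14 ALLOC][15-42 FREE]
free(e): e = 11 -> block [11-14 ALLOC]; mark free, coalesce with adjacent free neighbors -> [0-10 ALLOC][11-42 FREE]

Answer: [0-10 ALLOC][11-42 FREE]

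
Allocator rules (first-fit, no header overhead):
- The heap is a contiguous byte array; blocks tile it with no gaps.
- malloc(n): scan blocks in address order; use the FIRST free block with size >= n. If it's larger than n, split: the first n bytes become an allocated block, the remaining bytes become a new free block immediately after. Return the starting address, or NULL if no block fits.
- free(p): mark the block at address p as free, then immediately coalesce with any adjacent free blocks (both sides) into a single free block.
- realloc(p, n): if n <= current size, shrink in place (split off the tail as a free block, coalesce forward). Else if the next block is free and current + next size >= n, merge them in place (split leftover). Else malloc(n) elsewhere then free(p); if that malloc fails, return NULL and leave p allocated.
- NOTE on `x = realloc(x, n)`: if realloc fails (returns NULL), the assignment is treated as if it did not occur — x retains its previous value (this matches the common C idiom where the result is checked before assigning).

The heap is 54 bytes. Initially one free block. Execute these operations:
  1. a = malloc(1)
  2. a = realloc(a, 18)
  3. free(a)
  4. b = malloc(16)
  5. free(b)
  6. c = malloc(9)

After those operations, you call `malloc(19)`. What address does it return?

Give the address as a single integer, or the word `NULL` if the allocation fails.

Answer: 9

Derivation:
Op 1: a = malloc(1) -> a = 0; heap: [0-0 ALLOC][1-53 FREE]
Op 2: a = realloc(a, 18) -> a = 0; heap: [0-17 ALLOC][18-53 FREE]
Op 3: free(a) -> (freed a); heap: [0-53 FREE]
Op 4: b = malloc(16) -> b = 0; heap: [0-15 ALLOC][16-53 FREE]
Op 5: free(b) -> (freed b); heap: [0-53 FREE]
Op 6: c = malloc(9) -> c = 0; heap: [0-8 ALLOC][9-53 FREE]
malloc(19): first-fit scan over [0-8 ALLOC][9-53 FREE] -> 9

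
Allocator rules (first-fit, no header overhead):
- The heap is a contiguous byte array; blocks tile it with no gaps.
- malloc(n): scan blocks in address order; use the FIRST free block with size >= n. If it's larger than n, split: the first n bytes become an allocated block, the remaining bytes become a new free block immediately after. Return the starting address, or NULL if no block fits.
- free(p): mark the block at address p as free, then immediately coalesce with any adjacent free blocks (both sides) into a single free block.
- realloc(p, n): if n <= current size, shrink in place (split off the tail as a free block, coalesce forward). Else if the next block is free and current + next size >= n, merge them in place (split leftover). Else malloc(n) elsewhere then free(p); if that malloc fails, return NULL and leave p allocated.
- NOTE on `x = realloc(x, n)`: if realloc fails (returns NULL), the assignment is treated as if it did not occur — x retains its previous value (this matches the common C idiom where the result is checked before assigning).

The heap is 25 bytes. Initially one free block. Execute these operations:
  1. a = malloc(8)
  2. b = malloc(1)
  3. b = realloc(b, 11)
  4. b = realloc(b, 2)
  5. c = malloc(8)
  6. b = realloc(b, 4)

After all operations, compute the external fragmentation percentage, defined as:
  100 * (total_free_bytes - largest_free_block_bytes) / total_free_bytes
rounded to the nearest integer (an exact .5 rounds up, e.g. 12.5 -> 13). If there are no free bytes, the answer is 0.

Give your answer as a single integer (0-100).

Op 1: a = malloc(8) -> a = 0; heap: [0-7 ALLOC][8-24 FREE]
Op 2: b = malloc(1) -> b = 8; heap: [0-7 ALLOC][8-8 ALLOC][9-24 FREE]
Op 3: b = realloc(b, 11) -> b = 8; heap: [0-7 ALLOC][8-18 ALLOC][19-24 FREE]
Op 4: b = realloc(b, 2) -> b = 8; heap: [0-7 ALLOC][8-9 ALLOC][10-24 FREE]
Op 5: c = malloc(8) -> c = 10; heap: [0-7 ALLOC][8-9 ALLOC][10-17 ALLOC][18-24 FREE]
Op 6: b = realloc(b, 4) -> b = 18; heap: [0-7 ALLOC][8-9 FREE][10-17 ALLOC][18-21 ALLOC][22-24 FREE]
Free blocks: [2 3] total_free=5 largest=3 -> 100*(5-3)/5 = 200/5 = 40

Answer: 40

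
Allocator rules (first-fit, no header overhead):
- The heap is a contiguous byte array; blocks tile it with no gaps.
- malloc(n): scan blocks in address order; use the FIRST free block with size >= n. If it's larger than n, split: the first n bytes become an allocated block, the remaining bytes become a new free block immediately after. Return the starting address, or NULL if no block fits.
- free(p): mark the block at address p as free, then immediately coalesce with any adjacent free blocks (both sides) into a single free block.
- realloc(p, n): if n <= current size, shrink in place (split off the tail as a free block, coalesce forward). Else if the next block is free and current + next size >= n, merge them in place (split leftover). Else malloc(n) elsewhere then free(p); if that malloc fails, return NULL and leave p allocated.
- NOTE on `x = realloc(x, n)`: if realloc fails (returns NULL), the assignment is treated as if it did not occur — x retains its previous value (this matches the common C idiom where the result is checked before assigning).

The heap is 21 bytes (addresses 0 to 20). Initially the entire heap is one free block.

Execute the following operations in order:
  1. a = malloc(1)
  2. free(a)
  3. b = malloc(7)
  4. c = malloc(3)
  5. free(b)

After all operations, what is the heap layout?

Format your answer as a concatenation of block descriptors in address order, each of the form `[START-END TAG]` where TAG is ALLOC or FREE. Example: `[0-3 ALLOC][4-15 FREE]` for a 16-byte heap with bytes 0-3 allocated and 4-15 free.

Op 1: a = malloc(1) -> a = 0; heap: [0-0 ALLOC][1-20 FREE]
Op 2: free(a) -> (freed a); heap: [0-20 FREE]
Op 3: b = malloc(7) -> b = 0; heap: [0-6 ALLOC][7-20 FREE]
Op 4: c = malloc(3) -> c = 7; heap: [0-6 ALLOC][7-9 ALLOC][10-20 FREE]
Op 5: free(b) -> (freed b); heap: [0-6 FREE][7-9 ALLOC][10-20 FREE]

Answer: [0-6 FREE][7-9 ALLOC][10-20 FREE]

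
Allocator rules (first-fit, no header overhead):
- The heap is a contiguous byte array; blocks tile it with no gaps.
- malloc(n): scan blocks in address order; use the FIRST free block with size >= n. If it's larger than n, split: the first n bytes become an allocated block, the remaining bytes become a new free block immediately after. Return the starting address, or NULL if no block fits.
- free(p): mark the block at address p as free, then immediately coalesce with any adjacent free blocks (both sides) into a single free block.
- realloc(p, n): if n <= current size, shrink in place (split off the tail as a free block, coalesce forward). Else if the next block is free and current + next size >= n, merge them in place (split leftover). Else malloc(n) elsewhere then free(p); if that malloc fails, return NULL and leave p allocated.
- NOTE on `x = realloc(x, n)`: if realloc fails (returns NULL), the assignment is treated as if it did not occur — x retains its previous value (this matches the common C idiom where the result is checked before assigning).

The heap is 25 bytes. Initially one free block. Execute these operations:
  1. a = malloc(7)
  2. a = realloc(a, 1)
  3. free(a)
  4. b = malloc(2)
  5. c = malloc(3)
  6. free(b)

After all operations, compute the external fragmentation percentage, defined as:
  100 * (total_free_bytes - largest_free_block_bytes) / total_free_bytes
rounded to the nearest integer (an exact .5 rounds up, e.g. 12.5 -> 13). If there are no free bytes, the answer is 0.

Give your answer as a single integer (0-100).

Op 1: a = malloc(7) -> a = 0; heap: [0-6 ALLOC][7-24 FREE]
Op 2: a = realloc(a, 1) -> a = 0; heap: [0-0 ALLOC][1-24 FREE]
Op 3: free(a) -> (freed a); heap: [0-24 FREE]
Op 4: b = malloc(2) -> b = 0; heap: [0-1 ALLOC][2-24 FREE]
Op 5: c = malloc(3) -> c = 2; heap: [0-1 ALLOC][2-4 ALLOC][5-24 FREE]
Op 6: free(b) -> (freed b); heap: [0-1 FREE][2-4 ALLOC][5-24 FREE]
Free blocks: [2 20] total_free=22 largest=20 -> 100*(22-20)/22 = 200/22 ≈ 9.091 -> rounds to 9

Answer: 9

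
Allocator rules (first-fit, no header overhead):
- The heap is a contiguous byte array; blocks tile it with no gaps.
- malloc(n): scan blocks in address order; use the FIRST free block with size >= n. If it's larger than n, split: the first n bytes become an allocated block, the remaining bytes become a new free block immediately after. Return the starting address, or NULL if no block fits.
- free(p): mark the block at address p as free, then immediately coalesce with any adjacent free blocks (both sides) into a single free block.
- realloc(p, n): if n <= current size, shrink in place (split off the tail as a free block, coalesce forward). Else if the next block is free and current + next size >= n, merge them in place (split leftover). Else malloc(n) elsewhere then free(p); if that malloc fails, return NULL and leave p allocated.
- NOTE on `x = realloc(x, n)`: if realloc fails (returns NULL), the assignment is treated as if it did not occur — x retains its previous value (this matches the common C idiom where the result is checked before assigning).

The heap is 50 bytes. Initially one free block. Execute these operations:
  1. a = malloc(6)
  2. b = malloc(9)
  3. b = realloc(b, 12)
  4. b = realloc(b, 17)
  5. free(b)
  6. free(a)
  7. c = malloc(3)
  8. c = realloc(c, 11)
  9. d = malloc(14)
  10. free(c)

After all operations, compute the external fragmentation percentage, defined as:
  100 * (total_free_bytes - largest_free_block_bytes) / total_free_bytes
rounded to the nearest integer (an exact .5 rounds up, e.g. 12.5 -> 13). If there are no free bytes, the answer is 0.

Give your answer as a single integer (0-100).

Op 1: a = malloc(6) -> a = 0; heap: [0-5 ALLOC][6-49 FREE]
Op 2: b = malloc(9) -> b = 6; heap: [0-5 ALLOC][6-14 ALLOC][15-49 FREE]
Op 3: b = realloc(b, 12) -> b = 6; heap: [0-5 ALLOC][6-17 ALLOC][18-49 FREE]
Op 4: b = realloc(b, 17) -> b = 6; heap: [0-5 ALLOC][6-22 ALLOC][23-49 FREE]
Op 5: free(b) -> (freed b); heap: [0-5 ALLOC][6-49 FREE]
Op 6: free(a) -> (freed a); heap: [0-49 FREE]
Op 7: c = malloc(3) -> c = 0; heap: [0-2 ALLOC][3-49 FREE]
Op 8: c = realloc(c, 11) -> c = 0; heap: [0-10 ALLOC][11-49 FREE]
Op 9: d = malloc(14) -> d = 11; heap: [0-10 ALLOC][11-24 ALLOC][25-49 FREE]
Op 10: free(c) -> (freed c); heap: [0-10 FREE][11-24 ALLOC][25-49 FREE]
Free blocks: [11 25] total_free=36 largest=25 -> 100*(36-25)/36 = 1100/36 ≈ 30.556 -> rounds to 31

Answer: 31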